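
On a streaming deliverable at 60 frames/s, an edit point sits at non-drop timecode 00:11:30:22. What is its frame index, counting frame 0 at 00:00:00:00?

frame 41422

Total seconds to the label: (0 × 3600 + 11 × 60 + 30) = 690.
Frame index = 690 × 60 + 22 = 41422.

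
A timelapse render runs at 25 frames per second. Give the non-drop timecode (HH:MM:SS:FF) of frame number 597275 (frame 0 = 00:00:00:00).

597275 ÷ 25 = 23891 full seconds, remainder 0 frames.
23891 s = 6 h 38 min 11 s.
Timecode: 06:38:11:00.

06:38:11:00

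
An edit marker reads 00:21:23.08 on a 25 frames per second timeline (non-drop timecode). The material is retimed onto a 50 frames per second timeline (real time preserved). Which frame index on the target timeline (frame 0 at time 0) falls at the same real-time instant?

Source frame index: (0×3600 + 21×60 + 23) × 25 + 8 = 32083.
Real time: 32083 / (25) = 32083/25 s.
Target frame: (32083/25) × (50) = 64166.

frame 64166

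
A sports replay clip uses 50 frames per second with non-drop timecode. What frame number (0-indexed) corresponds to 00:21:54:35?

frame 65735

Total seconds to the label: (0 × 3600 + 21 × 60 + 54) = 1314.
Frame index = 1314 × 50 + 35 = 65735.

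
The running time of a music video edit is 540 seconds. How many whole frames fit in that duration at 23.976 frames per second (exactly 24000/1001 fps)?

Frames = 540 × 24000/1001 = 12960000/1001 ≈ 12947.0529.
Complete frames: 12947.

12947 frames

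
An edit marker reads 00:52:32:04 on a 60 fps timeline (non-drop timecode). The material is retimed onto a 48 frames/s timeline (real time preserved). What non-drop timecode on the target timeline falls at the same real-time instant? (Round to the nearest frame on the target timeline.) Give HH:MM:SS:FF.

Source frame index: (0×3600 + 52×60 + 32) × 60 + 4 = 189124.
Real time: 189124 / (60) = 47281/15 s.
Target frame: (47281/15) × (48) = 756496/5 ≈ 151299.200 → 151299.
At 48 labels/s: frame 151299 → 00:52:32:03.

00:52:32:03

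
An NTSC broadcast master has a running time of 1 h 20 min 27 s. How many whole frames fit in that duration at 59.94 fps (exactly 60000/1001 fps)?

1 h 20 min 27 s = 4827 s.
Frames = 4827 × 60000/1001 = 289620000/1001 ≈ 289330.6693.
Complete frames: 289330.

289330 frames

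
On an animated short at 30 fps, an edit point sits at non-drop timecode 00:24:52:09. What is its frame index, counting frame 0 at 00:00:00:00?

Total seconds to the label: (0 × 3600 + 24 × 60 + 52) = 1492.
Frame index = 1492 × 30 + 9 = 44769.

44769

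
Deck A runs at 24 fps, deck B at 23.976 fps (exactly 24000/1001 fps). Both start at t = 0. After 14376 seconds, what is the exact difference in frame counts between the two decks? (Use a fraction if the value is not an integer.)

A emits 24 × 14376 = 345024 frames; B emits 24000/1001 × 14376 = 345024000/1001.
Difference = 345024/1001 frames (≈ 344.6793); B is behind A.

345024/1001 frames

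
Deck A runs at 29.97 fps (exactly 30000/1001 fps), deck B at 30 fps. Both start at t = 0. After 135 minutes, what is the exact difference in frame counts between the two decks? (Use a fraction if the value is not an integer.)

243000/1001 frames

135 min = 8100 s.
A emits 30000/1001 × 8100 = 243000000/1001 frames; B emits 30 × 8100 = 243000.
Difference = 243000/1001 frames (≈ 242.7572); B is ahead of A.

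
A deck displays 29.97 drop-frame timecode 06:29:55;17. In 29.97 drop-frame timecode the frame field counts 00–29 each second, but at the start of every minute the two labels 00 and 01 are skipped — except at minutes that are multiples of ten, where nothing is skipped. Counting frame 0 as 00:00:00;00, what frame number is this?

Complete 10-minute blocks: 38, each 17982 frames → 683316.
Remaining 9 whole minutes in the current block: 1800 + 8 × 1798 = 16184 frames.
Within the current minute: 55 × 30 + 17 − 2 = 1665 (labels ;00/;01 skipped at this minute). Total = 683316 + 16184 + 1665 = 701165.

701165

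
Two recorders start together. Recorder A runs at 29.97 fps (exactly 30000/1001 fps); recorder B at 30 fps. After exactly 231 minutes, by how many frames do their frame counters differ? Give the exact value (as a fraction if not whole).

5400/13 frames

231 min = 13860 s.
A emits 30000/1001 × 13860 = 5400000/13 frames; B emits 30 × 13860 = 415800.
Difference = 5400/13 frames (≈ 415.3846); B is ahead of A.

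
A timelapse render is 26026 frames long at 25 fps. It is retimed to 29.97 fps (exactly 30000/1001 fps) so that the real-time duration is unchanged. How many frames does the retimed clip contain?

Target frames = source frames × (target rate / source rate) = 26026 × (30000/1001)/(25) = 26026 × 1200/1001 = 31200.

31200 frames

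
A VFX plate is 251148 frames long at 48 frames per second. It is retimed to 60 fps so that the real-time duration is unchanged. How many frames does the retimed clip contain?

313935 frames

Target frames = source frames × (target rate / source rate) = 251148 × (60)/(48) = 251148 × 5/4 = 313935.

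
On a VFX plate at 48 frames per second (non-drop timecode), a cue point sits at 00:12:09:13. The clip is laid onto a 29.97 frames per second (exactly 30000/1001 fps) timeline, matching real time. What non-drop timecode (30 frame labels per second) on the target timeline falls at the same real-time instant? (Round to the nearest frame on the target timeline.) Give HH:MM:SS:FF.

00:12:08:16

Source frame index: (0×3600 + 12×60 + 9) × 48 + 13 = 35005.
Real time: 35005 / (48) = 35005/48 s.
Target frame: (35005/48) × (30000/1001) = 21878125/1001 ≈ 21856.269 → 21856.
At 30 labels/s: frame 21856 → 00:12:08:16.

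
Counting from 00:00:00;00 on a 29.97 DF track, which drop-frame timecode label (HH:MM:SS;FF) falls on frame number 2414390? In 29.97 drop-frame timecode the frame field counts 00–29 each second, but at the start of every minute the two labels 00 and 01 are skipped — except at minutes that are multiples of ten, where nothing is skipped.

Each 10-minute DF block holds 10 × 60 × 30 − 9 × 2 = 17982 frames. 2414390 ÷ 17982 → 134 full blocks, remainder 4802.
Within the partial block the first minute is 1800 frames and each further minute 1798, so 2 further minute boundaries passed. Total skipped labels = 18 × 134 + 2 × 2 = 2416.
Non-drop label index = 2414390 + 2416 = 2416806; at 30 labels/s that is 22:22:40:06, i.e. DF 22:22:40;06.

22:22:40;06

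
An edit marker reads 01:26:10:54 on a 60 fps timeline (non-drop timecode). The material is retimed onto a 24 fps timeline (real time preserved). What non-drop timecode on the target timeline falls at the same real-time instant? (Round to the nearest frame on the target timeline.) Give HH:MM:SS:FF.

Source frame index: (1×3600 + 26×60 + 10) × 60 + 54 = 310254.
Real time: 310254 / (60) = 51709/10 s.
Target frame: (51709/10) × (24) = 620508/5 ≈ 124101.600 → 124102.
At 24 labels/s: frame 124102 → 01:26:10:22.

01:26:10:22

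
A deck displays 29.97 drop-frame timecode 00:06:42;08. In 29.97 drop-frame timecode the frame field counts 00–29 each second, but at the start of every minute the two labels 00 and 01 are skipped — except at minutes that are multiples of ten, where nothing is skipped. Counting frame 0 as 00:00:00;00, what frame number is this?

12056

Complete 10-minute blocks: 0, each 17982 frames → 0.
Remaining 6 whole minutes in the current block: 1800 + 5 × 1798 = 10790 frames.
Within the current minute: 42 × 30 + 8 − 2 = 1266 (labels ;00/;01 skipped at this minute). Total = 0 + 10790 + 1266 = 12056.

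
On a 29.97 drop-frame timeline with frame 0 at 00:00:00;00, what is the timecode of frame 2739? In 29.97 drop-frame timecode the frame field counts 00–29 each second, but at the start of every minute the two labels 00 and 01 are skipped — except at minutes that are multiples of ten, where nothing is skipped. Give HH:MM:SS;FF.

Each 10-minute DF block holds 10 × 60 × 30 − 9 × 2 = 17982 frames. 2739 ÷ 17982 → 0 full blocks, remainder 2739.
Within the partial block the first minute is 1800 frames and each further minute 1798, so 1 further minute boundary passed. Total skipped labels = 18 × 0 + 2 × 1 = 2.
Non-drop label index = 2739 + 2 = 2741; at 30 labels/s that is 00:01:31:11, i.e. DF 00:01:31;11.

00:01:31;11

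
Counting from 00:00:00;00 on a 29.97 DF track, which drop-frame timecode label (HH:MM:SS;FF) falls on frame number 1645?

00:00:54;25

Ten DF minutes hold 17982 frames, so frame 1645 lies in block 0 (frames 0–17981) with 1645 frames into that block.
The block's first minute is 1800 frames and the rest 1798 each; 1645 frames reaches minute 0, so 0 × 18 + 0 × 2 = 0 labels have been skipped so far.
Adding those back, label number 1645 + 0 = 1645 at 30 labels/s is 54 s + 25 f = 0 h 0 min 54 s frame 25, i.e. 00:00:54;25.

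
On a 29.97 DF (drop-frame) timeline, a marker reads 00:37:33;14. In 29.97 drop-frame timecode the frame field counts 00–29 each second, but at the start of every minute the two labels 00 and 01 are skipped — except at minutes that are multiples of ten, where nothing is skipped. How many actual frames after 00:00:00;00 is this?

As if non-drop at 30 labels/s: (0 × 3600 + 37 × 60 + 33) × 30 + 14 = 67604.
Minute boundaries passed: 37; those not divisible by 10: 37 − 3 = 34; dropped labels = 2 × 34 = 68.
Actual frame index = 67604 − 68 = 67536.

67536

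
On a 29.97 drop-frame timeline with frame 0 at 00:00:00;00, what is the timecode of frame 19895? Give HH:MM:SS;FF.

00:11:03;25

Ten DF minutes hold 17982 frames, so frame 19895 lies in block 1 (frames 17982–35963) with 1913 frames into that block.
The block's first minute is 1800 frames and the rest 1798 each; 1913 frames reaches minute 1, so 1 × 18 + 1 × 2 = 20 labels have been skipped so far.
Adding those back, label number 19895 + 20 = 19915 at 30 labels/s is 663 s + 25 f = 0 h 11 min 3 s frame 25, i.e. 00:11:03;25.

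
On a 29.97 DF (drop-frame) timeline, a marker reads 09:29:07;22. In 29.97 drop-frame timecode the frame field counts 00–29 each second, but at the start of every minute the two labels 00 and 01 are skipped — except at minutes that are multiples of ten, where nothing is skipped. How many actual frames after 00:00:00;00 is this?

Complete 10-minute blocks: 56, each 17982 frames → 1006992.
Remaining 9 whole minutes in the current block: 1800 + 8 × 1798 = 16184 frames.
Within the current minute: 7 × 30 + 22 − 2 = 230 (labels ;00/;01 skipped at this minute). Total = 1006992 + 16184 + 230 = 1023406.

1023406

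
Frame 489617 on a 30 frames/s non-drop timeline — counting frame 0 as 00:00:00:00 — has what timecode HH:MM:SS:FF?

489617 ÷ 30 = 16320 full seconds, remainder 17 frames.
16320 s = 4 h 32 min 0 s.
Timecode: 04:32:00:17.

04:32:00:17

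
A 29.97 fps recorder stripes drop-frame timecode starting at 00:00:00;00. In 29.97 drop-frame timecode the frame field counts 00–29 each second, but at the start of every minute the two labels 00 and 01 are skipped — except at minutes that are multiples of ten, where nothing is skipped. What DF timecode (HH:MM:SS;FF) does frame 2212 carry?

Each 10-minute DF block holds 10 × 60 × 30 − 9 × 2 = 17982 frames. 2212 ÷ 17982 → 0 full blocks, remainder 2212.
Within the partial block the first minute is 1800 frames and each further minute 1798, so 1 further minute boundary passed. Total skipped labels = 18 × 0 + 2 × 1 = 2.
Non-drop label index = 2212 + 2 = 2214; at 30 labels/s that is 00:01:13:24, i.e. DF 00:01:13;24.

00:01:13;24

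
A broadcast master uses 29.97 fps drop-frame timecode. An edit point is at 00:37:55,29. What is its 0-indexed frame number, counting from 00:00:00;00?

As if non-drop at 30 labels/s: (0 × 3600 + 37 × 60 + 55) × 30 + 29 = 68279.
Minute boundaries passed: 37; those not divisible by 10: 37 − 3 = 34; dropped labels = 2 × 34 = 68.
Actual frame index = 68279 − 68 = 68211.

68211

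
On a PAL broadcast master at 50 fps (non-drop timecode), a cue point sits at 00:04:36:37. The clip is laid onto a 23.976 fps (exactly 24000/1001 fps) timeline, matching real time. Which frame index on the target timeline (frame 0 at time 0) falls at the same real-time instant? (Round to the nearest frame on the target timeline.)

Source frame index: (0×3600 + 4×60 + 36) × 50 + 37 = 13837.
Real time: 13837 / (50) = 13837/50 s.
Target frame: (13837/50) × (24000/1001) = 6641760/1001 ≈ 6635.125 → 6635.

frame 6635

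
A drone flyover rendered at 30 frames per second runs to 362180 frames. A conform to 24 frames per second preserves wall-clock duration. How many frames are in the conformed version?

Target frames = source frames × (target rate / source rate) = 362180 × (24)/(30) = 362180 × 4/5 = 289744.

289744 frames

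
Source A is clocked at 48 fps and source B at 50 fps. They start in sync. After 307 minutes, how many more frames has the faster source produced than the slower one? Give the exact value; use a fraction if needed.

307 min = 18420 s.
A emits 48 × 18420 = 884160 frames; B emits 50 × 18420 = 921000.
Difference = 36840 frames; B is ahead of A.

36840 frames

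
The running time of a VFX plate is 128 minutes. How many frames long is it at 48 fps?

368640 frames

128 min = 7680 s.
Frames = 7680 × 48 = 368640.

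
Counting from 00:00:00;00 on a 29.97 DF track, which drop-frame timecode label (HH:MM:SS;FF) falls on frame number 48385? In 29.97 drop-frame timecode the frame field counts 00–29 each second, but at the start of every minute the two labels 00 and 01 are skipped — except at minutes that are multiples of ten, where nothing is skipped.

Ten DF minutes hold 17982 frames, so frame 48385 lies in block 2 (frames 35964–53945) with 12421 frames into that block.
The block's first minute is 1800 frames and the rest 1798 each; 12421 frames reaches minute 6, so 2 × 18 + 6 × 2 = 48 labels have been skipped so far.
Adding those back, label number 48385 + 48 = 48433 at 30 labels/s is 1614 s + 13 f = 0 h 26 min 54 s frame 13, i.e. 00:26:54;13.

00:26:54;13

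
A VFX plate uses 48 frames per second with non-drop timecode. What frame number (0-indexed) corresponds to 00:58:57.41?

Total seconds to the label: (0 × 3600 + 58 × 60 + 57) = 3537.
Frame index = 3537 × 48 + 41 = 169817.

169817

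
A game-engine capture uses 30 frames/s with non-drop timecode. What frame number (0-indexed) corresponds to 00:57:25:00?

Total seconds to the label: (0 × 3600 + 57 × 60 + 25) = 3445.
Frame index = 3445 × 30 + 0 = 103350.

103350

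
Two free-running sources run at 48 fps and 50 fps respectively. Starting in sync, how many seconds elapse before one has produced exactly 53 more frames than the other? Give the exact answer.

The gap grows by |50 − 48| = 2 frames per second.
Time for a 53-frame gap: 53 ÷ (2) = 26.5 s.

26.5 seconds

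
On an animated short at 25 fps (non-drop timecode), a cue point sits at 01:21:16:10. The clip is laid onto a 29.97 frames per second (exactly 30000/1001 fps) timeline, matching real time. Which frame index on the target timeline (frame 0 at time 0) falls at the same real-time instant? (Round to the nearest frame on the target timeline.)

Source frame index: (1×3600 + 21×60 + 16) × 25 + 10 = 121910.
Real time: 121910 / (25) = 24382/5 s.
Target frame: (24382/5) × (30000/1001) = 146292000/1001 ≈ 146145.854 → 146146.

frame 146146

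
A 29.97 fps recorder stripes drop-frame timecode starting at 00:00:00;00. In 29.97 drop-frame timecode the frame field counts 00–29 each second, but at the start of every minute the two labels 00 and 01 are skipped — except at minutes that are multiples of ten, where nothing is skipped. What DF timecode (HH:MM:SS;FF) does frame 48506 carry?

00:26:58;14

Ten DF minutes hold 17982 frames, so frame 48506 lies in block 2 (frames 35964–53945) with 12542 frames into that block.
The block's first minute is 1800 frames and the rest 1798 each; 12542 frames reaches minute 6, so 2 × 18 + 6 × 2 = 48 labels have been skipped so far.
Adding those back, label number 48506 + 48 = 48554 at 30 labels/s is 1618 s + 14 f = 0 h 26 min 58 s frame 14, i.e. 00:26:58;14.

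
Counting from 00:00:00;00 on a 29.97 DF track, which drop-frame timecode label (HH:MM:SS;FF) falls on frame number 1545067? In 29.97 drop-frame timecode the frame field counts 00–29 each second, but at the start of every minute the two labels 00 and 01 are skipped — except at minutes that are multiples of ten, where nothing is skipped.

14:19:13;25

Each 10-minute DF block holds 10 × 60 × 30 − 9 × 2 = 17982 frames. 1545067 ÷ 17982 → 85 full blocks, remainder 16597.
Within the partial block the first minute is 1800 frames and each further minute 1798, so 9 further minute boundaries passed. Total skipped labels = 18 × 85 + 2 × 9 = 1548.
Non-drop label index = 1545067 + 1548 = 1546615; at 30 labels/s that is 14:19:13:25, i.e. DF 14:19:13;25.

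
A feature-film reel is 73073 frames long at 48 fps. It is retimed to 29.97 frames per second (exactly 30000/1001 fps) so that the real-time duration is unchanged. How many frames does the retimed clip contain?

Target frames = source frames × (target rate / source rate) = 73073 × (30000/1001)/(48) = 73073 × 625/1001 = 45625.

45625 frames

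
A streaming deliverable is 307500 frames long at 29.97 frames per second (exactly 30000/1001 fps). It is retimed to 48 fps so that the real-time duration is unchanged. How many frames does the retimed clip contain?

492492 frames

Target frames = source frames × (target rate / source rate) = 307500 × (48)/(30000/1001) = 307500 × 1001/625 = 492492.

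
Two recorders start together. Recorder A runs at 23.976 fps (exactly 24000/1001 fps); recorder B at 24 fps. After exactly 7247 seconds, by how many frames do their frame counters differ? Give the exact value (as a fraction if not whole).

173928/1001 frames

A emits 24000/1001 × 7247 = 173928000/1001 frames; B emits 24 × 7247 = 173928.
Difference = 173928/1001 frames (≈ 173.7542); B is ahead of A.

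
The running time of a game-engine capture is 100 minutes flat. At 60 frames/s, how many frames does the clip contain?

100 min = 6000 s.
Frames = 6000 × 60 = 360000.

360000 frames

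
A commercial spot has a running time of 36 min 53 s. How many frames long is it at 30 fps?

36 min 53 s = 2213 s.
Frames = 2213 × 30 = 66390.

66390 frames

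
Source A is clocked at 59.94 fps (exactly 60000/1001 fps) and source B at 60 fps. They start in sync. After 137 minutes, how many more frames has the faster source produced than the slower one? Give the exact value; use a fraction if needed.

137 min = 8220 s.
A emits 60000/1001 × 8220 = 493200000/1001 frames; B emits 60 × 8220 = 493200.
Difference = 493200/1001 frames (≈ 492.7073); B is ahead of A.

493200/1001 frames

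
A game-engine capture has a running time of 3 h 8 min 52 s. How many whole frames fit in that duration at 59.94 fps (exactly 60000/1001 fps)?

679240 frames

3 h 8 min 52 s = 11332 s.
Frames = 11332 × 60000/1001 = 679920000/1001 ≈ 679240.7592.
Complete frames: 679240.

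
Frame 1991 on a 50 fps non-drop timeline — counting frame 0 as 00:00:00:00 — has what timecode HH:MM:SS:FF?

1991 ÷ 50 = 39 full seconds, remainder 41 frames.
39 s = 0 h 0 min 39 s.
Timecode: 00:00:39:41.

00:00:39:41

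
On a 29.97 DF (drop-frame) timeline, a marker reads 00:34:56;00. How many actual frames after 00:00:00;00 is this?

As if non-drop at 30 labels/s: (0 × 3600 + 34 × 60 + 56) × 30 + 0 = 62880.
Minute boundaries passed: 34; those not divisible by 10: 34 − 3 = 31; dropped labels = 2 × 31 = 62.
Actual frame index = 62880 − 62 = 62818.

62818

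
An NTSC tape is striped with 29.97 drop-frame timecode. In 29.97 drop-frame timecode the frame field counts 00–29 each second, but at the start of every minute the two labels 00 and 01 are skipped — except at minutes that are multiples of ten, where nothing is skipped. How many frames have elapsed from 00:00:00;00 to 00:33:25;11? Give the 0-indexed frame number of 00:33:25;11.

60101

As if non-drop at 30 labels/s: (0 × 3600 + 33 × 60 + 25) × 30 + 11 = 60161.
Minute boundaries passed: 33; those not divisible by 10: 33 − 3 = 30; dropped labels = 2 × 30 = 60.
Actual frame index = 60161 − 60 = 60101.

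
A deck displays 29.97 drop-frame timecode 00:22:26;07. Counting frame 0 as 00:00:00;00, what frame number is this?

40347

Complete 10-minute blocks: 2, each 17982 frames → 35964.
Remaining 2 whole minutes in the current block: 1800 + 1 × 1798 = 3598 frames.
Within the current minute: 26 × 30 + 7 − 2 = 785 (labels ;00/;01 skipped at this minute). Total = 35964 + 3598 + 785 = 40347.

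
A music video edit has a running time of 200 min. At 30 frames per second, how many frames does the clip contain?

200 min = 12000 s.
Frames = 12000 × 30 = 360000.

360000 frames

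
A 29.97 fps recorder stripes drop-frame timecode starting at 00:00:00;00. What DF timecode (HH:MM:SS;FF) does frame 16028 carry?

00:08:54;24

Ten DF minutes hold 17982 frames, so frame 16028 lies in block 0 (frames 0–17981) with 16028 frames into that block.
The block's first minute is 1800 frames and the rest 1798 each; 16028 frames reaches minute 8, so 0 × 18 + 8 × 2 = 16 labels have been skipped so far.
Adding those back, label number 16028 + 16 = 16044 at 30 labels/s is 534 s + 24 f = 0 h 8 min 54 s frame 24, i.e. 00:08:54;24.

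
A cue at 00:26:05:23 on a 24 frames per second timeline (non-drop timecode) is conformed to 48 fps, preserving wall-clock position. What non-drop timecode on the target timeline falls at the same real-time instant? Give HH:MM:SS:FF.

Source frame index: (0×3600 + 26×60 + 5) × 24 + 23 = 37583.
Real time: 37583 / (24) = 37583/24 s.
Target frame: (37583/24) × (48) = 75166.
At 48 labels/s: frame 75166 → 00:26:05:46.

00:26:05:46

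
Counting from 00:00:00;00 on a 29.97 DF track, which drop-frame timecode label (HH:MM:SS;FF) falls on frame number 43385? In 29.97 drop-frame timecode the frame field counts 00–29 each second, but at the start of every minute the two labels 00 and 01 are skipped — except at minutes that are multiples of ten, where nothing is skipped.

Ten DF minutes hold 17982 frames, so frame 43385 lies in block 2 (frames 35964–53945) with 7421 frames into that block.
The block's first minute is 1800 frames and the rest 1798 each; 7421 frames reaches minute 4, so 2 × 18 + 4 × 2 = 44 labels have been skipped so far.
Adding those back, label number 43385 + 44 = 43429 at 30 labels/s is 1447 s + 19 f = 0 h 24 min 7 s frame 19, i.e. 00:24:07;19.

00:24:07;19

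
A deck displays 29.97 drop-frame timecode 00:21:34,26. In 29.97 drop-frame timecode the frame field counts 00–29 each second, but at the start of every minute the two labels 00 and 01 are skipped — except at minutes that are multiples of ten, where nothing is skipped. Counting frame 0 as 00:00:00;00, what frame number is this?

38808

Complete 10-minute blocks: 2, each 17982 frames → 35964.
Remaining 1 whole minute in the current block: 1800 + 0 × 1798 = 1800 frames.
Within the current minute: 34 × 30 + 26 − 2 = 1044 (labels ;00/;01 skipped at this minute). Total = 35964 + 1800 + 1044 = 38808.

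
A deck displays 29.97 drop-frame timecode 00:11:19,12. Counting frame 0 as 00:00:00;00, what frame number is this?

As if non-drop at 30 labels/s: (0 × 3600 + 11 × 60 + 19) × 30 + 12 = 20382.
Minute boundaries passed: 11; those not divisible by 10: 11 − 1 = 10; dropped labels = 2 × 10 = 20.
Actual frame index = 20382 − 20 = 20362.

20362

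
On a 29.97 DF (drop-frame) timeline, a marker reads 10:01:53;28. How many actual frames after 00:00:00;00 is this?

1082336

Complete 10-minute blocks: 60, each 17982 frames → 1078920.
Remaining 1 whole minute in the current block: 1800 + 0 × 1798 = 1800 frames.
Within the current minute: 53 × 30 + 28 − 2 = 1616 (labels ;00/;01 skipped at this minute). Total = 1078920 + 1800 + 1616 = 1082336.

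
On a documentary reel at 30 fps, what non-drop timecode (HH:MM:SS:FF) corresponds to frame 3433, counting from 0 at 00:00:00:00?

3433 ÷ 30 = 114 full seconds, remainder 13 frames.
114 s = 0 h 1 min 54 s.
Timecode: 00:01:54:13.

00:01:54:13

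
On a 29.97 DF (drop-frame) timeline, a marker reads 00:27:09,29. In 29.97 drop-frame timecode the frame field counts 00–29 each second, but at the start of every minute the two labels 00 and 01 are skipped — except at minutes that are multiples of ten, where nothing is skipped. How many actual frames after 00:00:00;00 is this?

48849

As if non-drop at 30 labels/s: (0 × 3600 + 27 × 60 + 9) × 30 + 29 = 48899.
Minute boundaries passed: 27; those not divisible by 10: 27 − 2 = 25; dropped labels = 2 × 25 = 50.
Actual frame index = 48899 − 50 = 48849.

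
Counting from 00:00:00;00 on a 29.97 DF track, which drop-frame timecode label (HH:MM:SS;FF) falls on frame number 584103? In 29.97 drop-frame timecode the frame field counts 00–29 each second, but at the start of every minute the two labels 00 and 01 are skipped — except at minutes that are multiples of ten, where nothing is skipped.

Ten DF minutes hold 17982 frames, so frame 584103 lies in block 32 (frames 575424–593405) with 8679 frames into that block.
The block's first minute is 1800 frames and the rest 1798 each; 8679 frames reaches minute 4, so 32 × 18 + 4 × 2 = 584 labels have been skipped so far.
Adding those back, label number 584103 + 584 = 584687 at 30 labels/s is 19489 s + 17 f = 5 h 24 min 49 s frame 17, i.e. 05:24:49;17.

05:24:49;17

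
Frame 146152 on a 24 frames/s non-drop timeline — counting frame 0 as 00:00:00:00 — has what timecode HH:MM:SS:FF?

146152 ÷ 24 = 6089 full seconds, remainder 16 frames.
6089 s = 1 h 41 min 29 s.
Timecode: 01:41:29:16.

01:41:29:16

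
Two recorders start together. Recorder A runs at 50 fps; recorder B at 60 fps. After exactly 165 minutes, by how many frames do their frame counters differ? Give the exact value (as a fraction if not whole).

99000 frames

165 min = 9900 s.
A emits 50 × 9900 = 495000 frames; B emits 60 × 9900 = 594000.
Difference = 99000 frames; B is ahead of A.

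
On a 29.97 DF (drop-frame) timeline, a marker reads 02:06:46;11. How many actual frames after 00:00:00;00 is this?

Complete 10-minute blocks: 12, each 17982 frames → 215784.
Remaining 6 whole minutes in the current block: 1800 + 5 × 1798 = 10790 frames.
Within the current minute: 46 × 30 + 11 − 2 = 1389 (labels ;00/;01 skipped at this minute). Total = 215784 + 10790 + 1389 = 227963.

227963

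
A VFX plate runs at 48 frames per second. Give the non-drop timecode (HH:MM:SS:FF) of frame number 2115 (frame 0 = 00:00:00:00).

2115 ÷ 48 = 44 full seconds, remainder 3 frames.
44 s = 0 h 0 min 44 s.
Timecode: 00:00:44:03.

00:00:44:03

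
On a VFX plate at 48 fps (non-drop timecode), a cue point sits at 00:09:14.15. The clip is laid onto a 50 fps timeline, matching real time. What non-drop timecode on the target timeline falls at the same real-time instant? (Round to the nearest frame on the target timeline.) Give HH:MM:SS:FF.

00:09:14:16

Source frame index: (0×3600 + 9×60 + 14) × 48 + 15 = 26607.
Real time: 26607 / (48) = 8869/16 s.
Target frame: (8869/16) × (50) = 221725/8 ≈ 27715.625 → 27716.
At 50 labels/s: frame 27716 → 00:09:14:16.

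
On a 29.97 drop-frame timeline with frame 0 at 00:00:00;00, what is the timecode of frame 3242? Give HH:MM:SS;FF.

00:01:48;04

Each 10-minute DF block holds 10 × 60 × 30 − 9 × 2 = 17982 frames. 3242 ÷ 17982 → 0 full blocks, remainder 3242.
Within the partial block the first minute is 1800 frames and each further minute 1798, so 1 further minute boundary passed. Total skipped labels = 18 × 0 + 2 × 1 = 2.
Non-drop label index = 3242 + 2 = 3244; at 30 labels/s that is 00:01:48:04, i.e. DF 00:01:48;04.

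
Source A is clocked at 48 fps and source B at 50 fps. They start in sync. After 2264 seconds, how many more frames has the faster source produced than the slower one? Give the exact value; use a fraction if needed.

4528 frames

A emits 48 × 2264 = 108672 frames; B emits 50 × 2264 = 113200.
Difference = 4528 frames; B is ahead of A.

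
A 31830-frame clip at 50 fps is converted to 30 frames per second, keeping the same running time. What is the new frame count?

19098 frames

Target frames = source frames × (target rate / source rate) = 31830 × (30)/(50) = 31830 × 3/5 = 19098.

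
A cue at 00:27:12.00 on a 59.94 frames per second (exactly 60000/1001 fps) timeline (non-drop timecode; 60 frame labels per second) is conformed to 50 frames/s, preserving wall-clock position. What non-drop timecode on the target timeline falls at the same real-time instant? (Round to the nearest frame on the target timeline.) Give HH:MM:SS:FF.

Source frame index: (0×3600 + 27×60 + 12) × 60 + 0 = 97920.
Real time: 97920 / (60000/1001) = 204204/125 s.
Target frame: (204204/125) × (50) = 408408/5 ≈ 81681.600 → 81682.
At 50 labels/s: frame 81682 → 00:27:13:32.

00:27:13:32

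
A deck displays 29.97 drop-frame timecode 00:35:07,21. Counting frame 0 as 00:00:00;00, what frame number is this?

As if non-drop at 30 labels/s: (0 × 3600 + 35 × 60 + 7) × 30 + 21 = 63231.
Minute boundaries passed: 35; those not divisible by 10: 35 − 3 = 32; dropped labels = 2 × 32 = 64.
Actual frame index = 63231 − 64 = 63167.

63167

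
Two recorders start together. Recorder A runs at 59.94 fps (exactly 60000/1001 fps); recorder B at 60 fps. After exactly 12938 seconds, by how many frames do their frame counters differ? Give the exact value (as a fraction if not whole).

A emits 60000/1001 × 12938 = 776280000/1001 frames; B emits 60 × 12938 = 776280.
Difference = 776280/1001 frames (≈ 775.5045); B is ahead of A.

776280/1001 frames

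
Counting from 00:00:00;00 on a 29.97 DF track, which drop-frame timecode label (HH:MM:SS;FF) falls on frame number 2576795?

Each 10-minute DF block holds 10 × 60 × 30 − 9 × 2 = 17982 frames. 2576795 ÷ 17982 → 143 full blocks, remainder 5369.
Within the partial block the first minute is 1800 frames and each further minute 1798, so 2 further minute boundaries passed. Total skipped labels = 18 × 143 + 2 × 2 = 2578.
Non-drop label index = 2576795 + 2578 = 2579373; at 30 labels/s that is 23:52:59:03, i.e. DF 23:52:59;03.

23:52:59;03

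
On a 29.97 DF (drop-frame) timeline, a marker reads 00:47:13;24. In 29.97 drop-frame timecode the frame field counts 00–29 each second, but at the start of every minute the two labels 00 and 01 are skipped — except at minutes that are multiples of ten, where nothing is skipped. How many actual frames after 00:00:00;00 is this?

Complete 10-minute blocks: 4, each 17982 frames → 71928.
Remaining 7 whole minutes in the current block: 1800 + 6 × 1798 = 12588 frames.
Within the current minute: 13 × 30 + 24 − 2 = 412 (labels ;00/;01 skipped at this minute). Total = 71928 + 12588 + 412 = 84928.

84928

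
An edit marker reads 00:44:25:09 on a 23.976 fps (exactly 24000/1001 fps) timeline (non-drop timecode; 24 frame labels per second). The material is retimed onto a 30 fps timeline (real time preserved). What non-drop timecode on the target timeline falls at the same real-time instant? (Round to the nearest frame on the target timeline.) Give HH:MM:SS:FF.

00:44:28:01

Source frame index: (0×3600 + 44×60 + 25) × 24 + 9 = 63969.
Real time: 63969 / (24000/1001) = 21344323/8000 s.
Target frame: (21344323/8000) × (30) = 64032969/800 ≈ 80041.211 → 80041.
At 30 labels/s: frame 80041 → 00:44:28:01.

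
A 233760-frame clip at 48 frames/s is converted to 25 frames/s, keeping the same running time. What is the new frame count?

121750 frames

Target frames = source frames × (target rate / source rate) = 233760 × (25)/(48) = 233760 × 25/48 = 121750.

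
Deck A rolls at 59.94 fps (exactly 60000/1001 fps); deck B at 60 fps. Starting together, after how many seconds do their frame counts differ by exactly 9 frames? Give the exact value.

The gap grows by |60 − 60000/1001| = 60/1001 frames per second.
Time for a 9-frame gap: 9 ÷ (60/1001) = 150.15 s.

150.15 seconds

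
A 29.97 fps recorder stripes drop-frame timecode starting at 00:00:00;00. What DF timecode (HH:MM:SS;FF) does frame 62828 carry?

Ten DF minutes hold 17982 frames, so frame 62828 lies in block 3 (frames 53946–71927) with 8882 frames into that block.
The block's first minute is 1800 frames and the rest 1798 each; 8882 frames reaches minute 4, so 3 × 18 + 4 × 2 = 62 labels have been skipped so far.
Adding those back, label number 62828 + 62 = 62890 at 30 labels/s is 2096 s + 10 f = 0 h 34 min 56 s frame 10, i.e. 00:34:56;10.

00:34:56;10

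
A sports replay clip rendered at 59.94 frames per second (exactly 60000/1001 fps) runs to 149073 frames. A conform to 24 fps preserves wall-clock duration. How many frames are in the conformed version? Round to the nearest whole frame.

Frames at target rate = 149073 × (24) / (60000/1001) = 149222073/2500 ≈ 59688.829.
Nearest whole frame: 59689.

59689 frames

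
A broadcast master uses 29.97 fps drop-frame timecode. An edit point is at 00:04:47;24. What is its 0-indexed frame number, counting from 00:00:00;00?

8626

Complete 10-minute blocks: 0, each 17982 frames → 0.
Remaining 4 whole minutes in the current block: 1800 + 3 × 1798 = 7194 frames.
Within the current minute: 47 × 30 + 24 − 2 = 1432 (labels ;00/;01 skipped at this minute). Total = 0 + 7194 + 1432 = 8626.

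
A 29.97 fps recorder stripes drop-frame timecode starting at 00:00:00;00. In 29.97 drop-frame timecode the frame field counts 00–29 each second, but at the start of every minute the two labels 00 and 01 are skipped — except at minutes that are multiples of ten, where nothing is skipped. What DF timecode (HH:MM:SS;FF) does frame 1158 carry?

Ten DF minutes hold 17982 frames, so frame 1158 lies in block 0 (frames 0–17981) with 1158 frames into that block.
The block's first minute is 1800 frames and the rest 1798 each; 1158 frames reaches minute 0, so 0 × 18 + 0 × 2 = 0 labels have been skipped so far.
Adding those back, label number 1158 + 0 = 1158 at 30 labels/s is 38 s + 18 f = 0 h 0 min 38 s frame 18, i.e. 00:00:38;18.

00:00:38;18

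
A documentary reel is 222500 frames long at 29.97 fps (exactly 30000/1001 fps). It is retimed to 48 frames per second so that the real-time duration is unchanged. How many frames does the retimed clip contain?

Target frames = source frames × (target rate / source rate) = 222500 × (48)/(30000/1001) = 222500 × 1001/625 = 356356.

356356 frames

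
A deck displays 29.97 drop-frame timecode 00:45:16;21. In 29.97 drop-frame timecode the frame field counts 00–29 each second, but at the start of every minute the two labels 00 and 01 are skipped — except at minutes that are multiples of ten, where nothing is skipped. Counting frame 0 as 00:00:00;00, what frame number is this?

As if non-drop at 30 labels/s: (0 × 3600 + 45 × 60 + 16) × 30 + 21 = 81501.
Minute boundaries passed: 45; those not divisible by 10: 45 − 4 = 41; dropped labels = 2 × 41 = 82.
Actual frame index = 81501 − 82 = 81419.

81419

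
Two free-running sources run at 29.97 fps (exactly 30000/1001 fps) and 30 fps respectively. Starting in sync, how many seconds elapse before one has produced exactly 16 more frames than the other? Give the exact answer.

8008/15 seconds

The gap grows by |30 − 30000/1001| = 30/1001 frames per second.
Time for a 16-frame gap: 16 ÷ (30/1001) = 8008/15 s.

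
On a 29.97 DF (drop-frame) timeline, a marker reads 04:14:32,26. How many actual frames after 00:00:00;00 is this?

As if non-drop at 30 labels/s: (4 × 3600 + 14 × 60 + 32) × 30 + 26 = 458186.
Minute boundaries passed: 254; those not divisible by 10: 254 − 25 = 229; dropped labels = 2 × 229 = 458.
Actual frame index = 458186 − 458 = 457728.

457728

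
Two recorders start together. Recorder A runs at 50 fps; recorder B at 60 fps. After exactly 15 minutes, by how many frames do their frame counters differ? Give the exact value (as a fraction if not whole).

15 min = 900 s.
A emits 50 × 900 = 45000 frames; B emits 60 × 900 = 54000.
Difference = 9000 frames; B is ahead of A.

9000 frames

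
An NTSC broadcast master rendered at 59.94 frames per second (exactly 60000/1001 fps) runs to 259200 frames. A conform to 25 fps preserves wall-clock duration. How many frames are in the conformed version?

Target frames = source frames × (target rate / source rate) = 259200 × (25)/(60000/1001) = 259200 × 1001/2400 = 108108.

108108 frames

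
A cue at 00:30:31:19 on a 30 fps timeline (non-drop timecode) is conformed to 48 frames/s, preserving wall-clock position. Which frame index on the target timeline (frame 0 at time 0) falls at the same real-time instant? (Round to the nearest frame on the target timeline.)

frame 87918

Source frame index: (0×3600 + 30×60 + 31) × 30 + 19 = 54949.
Real time: 54949 / (30) = 54949/30 s.
Target frame: (54949/30) × (48) = 439592/5 ≈ 87918.400 → 87918.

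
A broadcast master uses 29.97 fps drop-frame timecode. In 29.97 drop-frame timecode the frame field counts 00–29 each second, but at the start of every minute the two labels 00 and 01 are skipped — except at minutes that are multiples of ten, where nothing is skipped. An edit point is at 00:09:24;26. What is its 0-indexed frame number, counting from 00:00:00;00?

16928

As if non-drop at 30 labels/s: (0 × 3600 + 9 × 60 + 24) × 30 + 26 = 16946.
Minute boundaries passed: 9; those not divisible by 10: 9 − 0 = 9; dropped labels = 2 × 9 = 18.
Actual frame index = 16946 − 18 = 16928.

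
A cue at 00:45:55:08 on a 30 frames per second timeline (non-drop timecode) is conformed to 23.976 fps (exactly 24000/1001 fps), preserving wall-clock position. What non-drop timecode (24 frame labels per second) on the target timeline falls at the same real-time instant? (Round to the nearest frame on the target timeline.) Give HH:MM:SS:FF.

Source frame index: (0×3600 + 45×60 + 55) × 30 + 8 = 82658.
Real time: 82658 / (30) = 41329/15 s.
Target frame: (41329/15) × (24000/1001) = 66126400/1001 ≈ 66060.340 → 66060.
At 24 labels/s: frame 66060 → 00:45:52:12.

00:45:52:12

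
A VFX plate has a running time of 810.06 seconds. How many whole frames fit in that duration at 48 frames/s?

Frames = 810.06 × 48 = 972072/25 ≈ 38882.8800.
Complete frames: 38882.

38882 frames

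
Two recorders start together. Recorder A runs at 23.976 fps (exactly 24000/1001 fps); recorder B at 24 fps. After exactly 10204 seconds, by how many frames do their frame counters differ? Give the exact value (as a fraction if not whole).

244896/1001 frames

A emits 24000/1001 × 10204 = 244896000/1001 frames; B emits 24 × 10204 = 244896.
Difference = 244896/1001 frames (≈ 244.6513); B is ahead of A.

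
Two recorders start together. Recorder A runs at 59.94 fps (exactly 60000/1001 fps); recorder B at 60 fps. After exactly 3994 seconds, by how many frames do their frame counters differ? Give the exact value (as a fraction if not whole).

A emits 60000/1001 × 3994 = 239640000/1001 frames; B emits 60 × 3994 = 239640.
Difference = 239640/1001 frames (≈ 239.4006); B is ahead of A.

239640/1001 frames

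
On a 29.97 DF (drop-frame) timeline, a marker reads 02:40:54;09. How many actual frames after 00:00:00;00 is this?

Complete 10-minute blocks: 16, each 17982 frames → 287712.
Remaining 0 whole minutes in the current block: 0 frames.
Within the current minute: 54 × 30 + 9 = 1629. Total = 287712 + 0 + 1629 = 289341.

289341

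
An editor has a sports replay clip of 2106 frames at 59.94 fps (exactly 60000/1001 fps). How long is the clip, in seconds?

35.1351 seconds

Running time = 2106 / (60000/1001) = 35.1351 s.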